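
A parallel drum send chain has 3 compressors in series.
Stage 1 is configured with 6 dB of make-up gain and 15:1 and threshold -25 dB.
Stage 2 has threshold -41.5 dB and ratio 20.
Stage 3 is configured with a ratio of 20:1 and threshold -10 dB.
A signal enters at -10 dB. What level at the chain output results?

-40.325 dB

Stage 1: -10 dB is 15 dB over -25 dB; at 15:1 that becomes 1 dB over, giving -24 dB; +6 dB make-up → -18 dB.
Stage 2: -18 dB is 23.5 dB over -41.5 dB; at 20:1 that becomes 1.175 dB over, giving -40.325 dB.
Stage 3: -40.325 dB is at or below the -10 dB threshold — no compression; output -40.325 dB.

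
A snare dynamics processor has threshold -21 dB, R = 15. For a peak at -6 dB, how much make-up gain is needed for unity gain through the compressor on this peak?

Without make-up, output = threshold + overshoot/15 = -21 + 1 = -20 dB.
Gap to target: 14 dB.

14 dB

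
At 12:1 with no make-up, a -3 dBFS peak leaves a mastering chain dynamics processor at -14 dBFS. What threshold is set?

Input is 12 dB above T (since output overshoot × R = input overshoot: (-14 − T)·12 = -3 − T gives T = -15 dBFS).
Check: -15 + (-3 − (-15))/12 = -15 + 1 = -14 dBFS. ✓

-15 dBFS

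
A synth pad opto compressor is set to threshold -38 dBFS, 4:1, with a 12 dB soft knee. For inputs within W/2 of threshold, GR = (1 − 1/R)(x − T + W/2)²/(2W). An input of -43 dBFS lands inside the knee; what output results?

x − T + W/2 = -43 − (-38) + 6 = 1.
GR = (1 − 1/4) × 1² / 24 = 0.75 × 1 / 24 = 0.03125 dB.
Output = -43 − 0.03125 = -43.03125 dBFS.

-43.03125 dBFS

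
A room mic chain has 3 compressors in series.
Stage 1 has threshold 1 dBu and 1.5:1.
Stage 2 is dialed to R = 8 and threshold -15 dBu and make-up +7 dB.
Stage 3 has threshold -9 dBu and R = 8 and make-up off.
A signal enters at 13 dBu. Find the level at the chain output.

Stage 1: 13 dBu is 12 dB over 1 dBu; at 1.5:1 that becomes 8 dB over, giving 9 dBu.
Stage 2: 9 dBu is 24 dB over -15 dBu; at 8:1 that becomes 3 dB over, giving -12 dBu; +7 dB make-up → -5 dBu.
Stage 3: -5 dBu is 4 dB over -9 dBu; at 8:1 that becomes 0.5 dB over, giving -8.5 dBu.

-8.5 dBu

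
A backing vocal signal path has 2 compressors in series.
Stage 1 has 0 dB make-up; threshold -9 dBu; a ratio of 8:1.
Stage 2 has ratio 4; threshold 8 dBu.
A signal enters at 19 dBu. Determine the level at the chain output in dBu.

Stage 1: 19 dBu is 28 dB over -9 dBu; at 8:1 that becomes 3.5 dB over, giving -5.5 dBu.
Stage 2: -5.5 dBu is at or below the 8 dBu threshold — no compression; output -5.5 dBu.

-5.5 dBu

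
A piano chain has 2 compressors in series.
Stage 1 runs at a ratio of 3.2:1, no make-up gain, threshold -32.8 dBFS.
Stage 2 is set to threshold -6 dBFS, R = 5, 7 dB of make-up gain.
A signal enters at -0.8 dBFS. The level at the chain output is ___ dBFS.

-15.8 dBFS

Stage 1: 32 dB above -32.8 dBFS, reduced 3.2:1 to 10 dB above → -22.8 dBFS.
Stage 2: below threshold (-22.8 ≤ -6); passes unchanged; make-up brings it to -15.8 dBFS.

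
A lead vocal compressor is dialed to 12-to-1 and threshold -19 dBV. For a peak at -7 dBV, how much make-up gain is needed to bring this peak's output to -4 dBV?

Overshoot 12 dB → 12/12 = 1 dB after compression, so the compressed level is -19 + 1 = -18 dBV.
Make-up = target − compressed = -4 − (-18) = 14 dB.

14 dB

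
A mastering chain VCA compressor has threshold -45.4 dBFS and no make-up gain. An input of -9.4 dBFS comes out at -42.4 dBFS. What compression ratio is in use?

12:1

Input overshoot = -9.4 − (-45.4) = 36 dB; output overshoot = -42.4 − (-45.4) = 3 dB.
Ratio = 36 / 3 = 12.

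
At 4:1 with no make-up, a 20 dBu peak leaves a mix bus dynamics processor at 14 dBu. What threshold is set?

12 dBu

Gain reduction = 20 − 14 = 6 dB; output overshoot = GR / (R − 1) = 6 / 3 = 2 dB.
Threshold = output − output overshoot = 14 − 2 = 12 dBu.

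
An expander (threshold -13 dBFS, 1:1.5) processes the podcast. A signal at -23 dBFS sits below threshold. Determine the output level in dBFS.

-28 dBFS

Undershoot = (-13) − (-23) = 10 dB.
At 1:1.5, that expands to 15 dB under threshold.
Output = -13 − 15 = -28 dBFS.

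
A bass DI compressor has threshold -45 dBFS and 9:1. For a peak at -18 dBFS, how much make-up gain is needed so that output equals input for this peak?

Overshoot 27 dB → 27/9 = 3 dB after compression, so the compressed level is -45 + 3 = -42 dBFS.
Make-up = target − compressed = -18 − (-42) = 24 dB.

24 dB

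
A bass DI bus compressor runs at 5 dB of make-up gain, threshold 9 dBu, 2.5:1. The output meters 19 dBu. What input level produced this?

Remove make-up: 19 − 5 = 14 dBu.
That's 5 dB above the 9 dBu threshold.
Before 2.5:1 compression the overshoot was 5 × 2.5 = 12.5 dB, so input = 9 + 12.5 = 21.5 dBu.

21.5 dBu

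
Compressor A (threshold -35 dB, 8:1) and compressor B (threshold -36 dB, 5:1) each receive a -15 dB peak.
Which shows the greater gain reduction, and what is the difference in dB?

A: 20 dB over, compressed to 2.5 dB over, so 17.5 dB of GR.
B: 21 dB over, compressed to 4.2 dB over, so 16.8 dB of GR.
A applies 0.7 dB more gain reduction.

A, by 0.7 dB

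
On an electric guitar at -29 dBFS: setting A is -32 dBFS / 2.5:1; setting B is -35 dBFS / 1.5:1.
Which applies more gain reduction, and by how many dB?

A: GR = 3 − 3/2.5 = 1.8 dB.
B: GR = 6 − 6/1.5 = 2 dB.
B reduces 0.2 dB more.

B, by 0.2 dB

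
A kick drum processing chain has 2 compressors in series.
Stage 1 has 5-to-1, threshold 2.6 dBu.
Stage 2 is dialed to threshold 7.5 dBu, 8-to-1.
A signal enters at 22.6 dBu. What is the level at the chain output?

6.6 dBu

Stage 1: 22.6 dBu is 20 dB over 2.6 dBu; at 5:1 that becomes 4 dB over, giving 6.6 dBu.
Stage 2: below threshold (6.6 ≤ 7.5); passes unchanged; output 6.6 dBu.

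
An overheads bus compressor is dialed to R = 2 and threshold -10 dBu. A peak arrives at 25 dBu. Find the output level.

Overshoot: 25 − (-10) = 35 dB.
2:1 compression reduces that to 35/2 = 17.5 dB over.
So the level is -10 + 17.5 = 7.5 dBu.

7.5 dBu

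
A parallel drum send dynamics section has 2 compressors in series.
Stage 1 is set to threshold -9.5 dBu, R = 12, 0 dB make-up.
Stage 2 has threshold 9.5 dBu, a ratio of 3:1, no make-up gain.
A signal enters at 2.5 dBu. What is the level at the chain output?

-8.5 dBu

Stage 1: 12 dB above -9.5 dBu, reduced 12:1 to 1 dB above → -8.5 dBu.
Stage 2: -8.5 dBu ≤ 9.5 dBu, so stage 2 doesn't engage; output -8.5 dBu.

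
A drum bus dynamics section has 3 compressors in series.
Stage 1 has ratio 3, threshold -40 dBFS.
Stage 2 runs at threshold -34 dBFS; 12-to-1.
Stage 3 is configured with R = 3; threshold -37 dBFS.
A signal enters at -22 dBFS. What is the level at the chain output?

Stage 1: overshoot 18 dB → 18/3 = 6 dB → -34 dBFS.
Stage 2: -34 dBFS ≤ -34 dBFS, so stage 2 doesn't engage; output -34 dBFS.
Stage 3: -34 dBFS is 3 dB over -37 dBFS; at 3:1 that becomes 1 dB over, giving -36 dBFS.

-36 dBFS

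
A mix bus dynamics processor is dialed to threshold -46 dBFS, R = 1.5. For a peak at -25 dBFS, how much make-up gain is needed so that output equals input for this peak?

7 dB

Without make-up, output = threshold + overshoot/1.5 = -46 + 14 = -32 dBFS.
Gap to target: 7 dB.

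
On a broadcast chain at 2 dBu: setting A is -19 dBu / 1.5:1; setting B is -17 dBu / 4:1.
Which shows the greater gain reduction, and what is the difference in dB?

A: overshoot 21 dB → output overshoot 14 dB → GR 7 dB.
B: overshoot 19 dB → output overshoot 4.75 dB → GR 14.25 dB.
B reduces 7.25 dB more.

B, by 7.25 dB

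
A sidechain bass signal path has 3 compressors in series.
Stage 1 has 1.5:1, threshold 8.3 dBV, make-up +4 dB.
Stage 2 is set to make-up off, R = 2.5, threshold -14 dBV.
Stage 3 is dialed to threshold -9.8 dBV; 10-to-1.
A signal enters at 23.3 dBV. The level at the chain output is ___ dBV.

-8.768 dBV

Stage 1: 15 dB above 8.3 dBV, reduced 1.5:1 to 10 dB above → 18.3 dBV; +4 dB make-up → 22.3 dBV.
Stage 2: 36.3 dB above -14 dBV, reduced 2.5:1 to 14.52 dB above → 0.52 dBV.
Stage 3: 10.32 dB above -9.8 dBV, reduced 10:1 to 1.032 dB above → -8.768 dBV.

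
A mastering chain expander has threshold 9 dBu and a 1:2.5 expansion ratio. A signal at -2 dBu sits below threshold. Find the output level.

-18.5 dBu

The input is 11 dB below the 9 dBu threshold.
A 1:2.5 expander multiplies undershoot by 2.5: 11 × 2.5 = 27.5 dB below threshold.
Output = 9 − 27.5 = -18.5 dBu.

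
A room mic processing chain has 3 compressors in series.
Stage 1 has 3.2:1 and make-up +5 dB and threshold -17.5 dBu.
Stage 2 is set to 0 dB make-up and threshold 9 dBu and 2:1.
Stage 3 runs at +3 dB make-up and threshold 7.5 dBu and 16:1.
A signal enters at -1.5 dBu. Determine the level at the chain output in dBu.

-4.5 dBu

Stage 1: -1.5 dBu is 16 dB over -17.5 dBu; at 3.2:1 that becomes 5 dB over, giving -12.5 dBu; +5 dB make-up → -7.5 dBu.
Stage 2: below threshold (-7.5 ≤ 9); passes unchanged; output -7.5 dBu.
Stage 3: -7.5 dBu ≤ 7.5 dBu, so stage 3 doesn't engage; make-up brings it to -4.5 dBu.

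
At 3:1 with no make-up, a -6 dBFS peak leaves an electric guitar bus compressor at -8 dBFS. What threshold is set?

Input is 3 dB above T (since output overshoot × R = input overshoot: (-8 − T)·3 = -6 − T gives T = -9 dBFS).
Check: -9 + (-6 − (-9))/3 = -9 + 1 = -8 dBFS. ✓

-9 dBFS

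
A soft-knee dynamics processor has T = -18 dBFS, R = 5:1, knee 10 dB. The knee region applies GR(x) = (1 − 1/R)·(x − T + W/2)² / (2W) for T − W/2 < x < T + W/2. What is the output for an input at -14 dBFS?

x − T + W/2 = -14 − (-18) + 5 = 9.
GR = (1 − 1/5) × 9² / 20 = 0.8 × 81 / 20 = 3.24 dB.
Output = -14 − 3.24 = -17.24 dBFS.

-17.24 dBFS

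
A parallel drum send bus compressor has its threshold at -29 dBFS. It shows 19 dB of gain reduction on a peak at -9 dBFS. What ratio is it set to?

Input overshoot = -9 − (-29) = 20 dB.
Output overshoot = 20 − 19 = 1 dB.
Ratio = input overshoot / output overshoot = 20 / 1 = 20.

20:1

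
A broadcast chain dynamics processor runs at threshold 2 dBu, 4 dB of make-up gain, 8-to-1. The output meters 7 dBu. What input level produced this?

Before make-up, the level was 7 − 4 = 3 dBu.
Post-compression overshoot = 3 − 2 = 1 dB.
Undo the ratio: input overshoot = 1 × 8 = 8 dB, giving input = 10 dBu.

10 dBu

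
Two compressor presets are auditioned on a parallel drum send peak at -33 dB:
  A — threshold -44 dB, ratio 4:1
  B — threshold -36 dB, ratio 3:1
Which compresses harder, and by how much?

A: GR = 11 − 11/4 = 8.25 dB.
B: GR = 3 − 3/3 = 2 dB.
A reduces 6.25 dB more.

A, by 6.25 dB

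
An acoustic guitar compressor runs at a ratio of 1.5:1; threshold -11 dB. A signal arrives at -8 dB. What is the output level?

-8 dB sits 3 dB over threshold.
The 3 dB excess becomes 2 dB after 1.5:1 reduction.
That puts the output at -9 dB.

-9 dB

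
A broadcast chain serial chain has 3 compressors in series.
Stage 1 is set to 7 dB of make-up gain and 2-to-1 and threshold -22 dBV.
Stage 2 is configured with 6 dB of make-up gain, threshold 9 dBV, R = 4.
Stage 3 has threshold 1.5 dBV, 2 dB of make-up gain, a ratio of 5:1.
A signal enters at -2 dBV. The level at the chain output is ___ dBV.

Stage 1: -2 dBV is 20 dB over -22 dBV; at 2:1 that becomes 10 dB over, giving -12 dBV; +7 dB make-up → -5 dBV.
Stage 2: -5 dBV is at or below the 9 dBV threshold — no compression; make-up brings it to 1 dBV.
Stage 3: 1 dBV is at or below the 1.5 dBV threshold — no compression; make-up brings it to 3 dBV.

3 dBV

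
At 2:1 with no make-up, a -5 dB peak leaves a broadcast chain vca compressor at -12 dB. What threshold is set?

-19 dB

Gain reduction = -5 − (-12) = 7 dB; output overshoot = GR / (R − 1) = 7 / 1 = 7 dB.
Threshold = output − output overshoot = -12 − 7 = -19 dB.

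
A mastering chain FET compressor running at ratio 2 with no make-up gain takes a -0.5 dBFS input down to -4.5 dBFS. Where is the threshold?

Let T be the threshold. Output overshoot = (input overshoot)/R, so -4.5 − T = (-0.5 − T)/2.
2·(-4.5 − T) = -0.5 − T → 1·T = -9 − (-0.5) = -8.5.
T = -8.5/1 = -8.5 dBFS.

-8.5 dBFS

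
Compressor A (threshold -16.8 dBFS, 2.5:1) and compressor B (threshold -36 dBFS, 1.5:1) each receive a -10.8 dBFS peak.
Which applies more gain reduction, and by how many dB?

A: overshoot 6 dB → output overshoot 2.4 dB → GR 3.6 dB.
B: overshoot 25.2 dB → output overshoot 16.8 dB → GR 8.4 dB.
Difference: 4.8 dB in favour of B.

B, by 4.8 dB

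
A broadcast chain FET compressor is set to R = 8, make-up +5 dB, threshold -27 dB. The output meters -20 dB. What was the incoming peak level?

-11 dB

Stripping the +5 dB make-up gives -25 dB at the gain stage.
Post-compression overshoot = -25 − (-27) = 2 dB.
Undo the ratio: input overshoot = 2 × 8 = 16 dB, giving input = -11 dB.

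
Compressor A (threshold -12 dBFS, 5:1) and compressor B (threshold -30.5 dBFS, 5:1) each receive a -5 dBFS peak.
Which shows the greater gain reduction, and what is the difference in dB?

B, by 14.8 dB

A: 7 dB over, compressed to 1.4 dB over, so 5.6 dB of GR.
B: 25.5 dB over, compressed to 5.1 dB over, so 20.4 dB of GR.
Difference: 14.8 dB in favour of B.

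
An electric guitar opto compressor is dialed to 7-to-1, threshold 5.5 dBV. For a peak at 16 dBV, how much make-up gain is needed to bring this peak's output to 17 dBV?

10 dB

The peak compresses to 5.5 + 10.5/7 = 7 dBV.
To reach 17 dBV requires 17 − 7 = 10 dB of make-up.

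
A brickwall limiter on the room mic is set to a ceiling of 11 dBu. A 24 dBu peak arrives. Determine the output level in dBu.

11 dBu

At ∞:1, everything above 11 dBu is held at the ceiling.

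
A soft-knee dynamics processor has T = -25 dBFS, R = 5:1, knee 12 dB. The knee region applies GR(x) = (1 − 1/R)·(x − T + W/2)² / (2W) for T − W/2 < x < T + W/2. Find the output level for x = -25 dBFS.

x − T + W/2 = -25 − (-25) + 6 = 6.
GR = (1 − 1/5) × 6² / 24 = 0.8 × 36 / 24 = 1.2 dB.
Output = -25 − 1.2 = -26.2 dBFS.

-26.2 dBFS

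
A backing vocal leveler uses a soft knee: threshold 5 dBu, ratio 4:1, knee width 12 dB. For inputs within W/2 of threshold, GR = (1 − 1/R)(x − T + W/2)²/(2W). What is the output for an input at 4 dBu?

3.21875 dBu

x − T + W/2 = 4 − 5 + 6 = 5.
GR = (1 − 1/4) × 5² / 24 = 0.75 × 25 / 24 = 0.78125 dB.
Output = 4 − 0.78125 = 3.21875 dBu.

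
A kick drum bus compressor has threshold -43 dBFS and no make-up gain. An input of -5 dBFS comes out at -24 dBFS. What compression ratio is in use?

2:1

Input overshoot = -5 − (-43) = 38 dB; output overshoot = -24 − (-43) = 19 dB.
Ratio = 38 / 19 = 2.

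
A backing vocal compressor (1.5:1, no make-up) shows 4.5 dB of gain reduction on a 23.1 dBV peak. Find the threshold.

Let T be the threshold. Output overshoot = (input overshoot)/R, so 18.6 − T = (23.1 − T)/1.5.
1.5·(18.6 − T) = 23.1 − T → 0.5·T = 27.9 − 23.1 = 4.8.
T = 4.8/0.5 = 9.6 dBV.

9.6 dBV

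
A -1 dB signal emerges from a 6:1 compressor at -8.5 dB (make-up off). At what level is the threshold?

Input is 9 dB above T (since output overshoot × R = input overshoot: (-8.5 − T)·6 = -1 − T gives T = -10 dB).
Check: -10 + (-1 − (-10))/6 = -10 + 1.5 = -8.5 dB. ✓

-10 dB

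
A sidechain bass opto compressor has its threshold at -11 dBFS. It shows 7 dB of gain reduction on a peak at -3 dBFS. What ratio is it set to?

8:1

Input overshoot = -3 − (-11) = 8 dB.
Output overshoot = 8 − 7 = 1 dB.
Ratio = input overshoot / output overshoot = 8 / 1 = 8.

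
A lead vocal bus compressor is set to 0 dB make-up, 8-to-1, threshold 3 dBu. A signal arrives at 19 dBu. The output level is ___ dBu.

5 dBu

Overshoot: 19 − 3 = 16 dB.
At 8:1 the overshoot is divided by 8, leaving 2 dB above threshold.
That puts the output at 5 dBu.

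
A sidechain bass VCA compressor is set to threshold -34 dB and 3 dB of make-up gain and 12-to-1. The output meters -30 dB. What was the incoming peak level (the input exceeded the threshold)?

Remove make-up: -30 − 3 = -33 dB.
The compressed level sits -33 − (-34) = 1 dB over threshold.
Undo the ratio: input overshoot = 1 × 12 = 12 dB, giving input = -22 dB.

-22 dB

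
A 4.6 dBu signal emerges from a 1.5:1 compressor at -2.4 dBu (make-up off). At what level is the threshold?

Gain reduction = 4.6 − (-2.4) = 7 dB; output overshoot = GR / (R − 1) = 7 / 0.5 = 14 dB.
Threshold = output − output overshoot = -2.4 − 14 = -16.4 dBu.

-16.4 dBu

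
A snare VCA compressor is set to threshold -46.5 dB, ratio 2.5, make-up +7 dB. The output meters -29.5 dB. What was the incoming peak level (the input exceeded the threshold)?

Before make-up, the level was -29.5 − 7 = -36.5 dB.
Post-compression overshoot = -36.5 − (-46.5) = 10 dB.
Input overshoot = R × output overshoot = 25 dB → input = -46.5 + 25 = -21.5 dB.

-21.5 dB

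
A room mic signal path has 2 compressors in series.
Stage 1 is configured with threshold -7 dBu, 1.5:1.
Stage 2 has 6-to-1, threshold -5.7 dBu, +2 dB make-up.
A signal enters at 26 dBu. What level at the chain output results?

Stage 1: 33 dB above -7 dBu, reduced 1.5:1 to 22 dB above → 15 dBu.
Stage 2: 20.7 dB above -5.7 dBu, reduced 6:1 to 3.45 dB above → -2.25 dBu; +2 dB make-up → -0.25 dBu.

-0.25 dBu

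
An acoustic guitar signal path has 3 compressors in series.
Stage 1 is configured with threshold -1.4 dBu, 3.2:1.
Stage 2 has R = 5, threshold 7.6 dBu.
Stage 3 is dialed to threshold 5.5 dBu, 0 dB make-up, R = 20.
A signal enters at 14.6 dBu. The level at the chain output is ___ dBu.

3.6 dBu

Stage 1: 16 dB above -1.4 dBu, reduced 3.2:1 to 5 dB above → 3.6 dBu.
Stage 2: below threshold (3.6 ≤ 7.6); passes unchanged; output 3.6 dBu.
Stage 3: 3.6 dBu is at or below the 5.5 dBu threshold — no compression; output 3.6 dBu.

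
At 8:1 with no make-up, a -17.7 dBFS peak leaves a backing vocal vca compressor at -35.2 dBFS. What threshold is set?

Let T be the threshold. Output overshoot = (input overshoot)/R, so -35.2 − T = (-17.7 − T)/8.
8·(-35.2 − T) = -17.7 − T → 7·T = -281.6 − (-17.7) = -263.9.
T = -263.9/7 = -37.7 dBFS.

-37.7 dBFS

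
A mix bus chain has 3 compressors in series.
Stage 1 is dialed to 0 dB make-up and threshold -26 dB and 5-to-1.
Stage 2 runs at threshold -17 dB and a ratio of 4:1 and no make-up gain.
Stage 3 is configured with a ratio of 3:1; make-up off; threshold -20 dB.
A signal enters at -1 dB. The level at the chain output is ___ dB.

Stage 1: 25 dB above -26 dB, reduced 5:1 to 5 dB above → -21 dB.
Stage 2: -21 dB is at or below the -17 dB threshold — no compression; output -21 dB.
Stage 3: -21 dB is at or below the -20 dB threshold — no compression; output -21 dB.

-21 dB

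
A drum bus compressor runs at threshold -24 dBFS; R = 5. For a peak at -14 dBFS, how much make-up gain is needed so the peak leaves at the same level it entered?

8 dB

Without make-up, output = threshold + overshoot/5 = -24 + 2 = -22 dBFS.
Gap to target: 8 dB.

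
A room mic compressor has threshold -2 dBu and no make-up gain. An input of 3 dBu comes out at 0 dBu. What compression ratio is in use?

2.5:1

Input overshoot = 3 − (-2) = 5 dB; output overshoot = 0 − (-2) = 2 dB.
Ratio = 5 / 2 = 2.5.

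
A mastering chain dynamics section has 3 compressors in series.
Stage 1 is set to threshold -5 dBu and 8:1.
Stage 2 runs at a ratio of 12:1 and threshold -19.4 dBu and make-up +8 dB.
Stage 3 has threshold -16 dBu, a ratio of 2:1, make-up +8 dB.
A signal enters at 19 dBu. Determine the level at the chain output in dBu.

-4.975 dBu

Stage 1: 24 dB above -5 dBu, reduced 8:1 to 3 dB above → -2 dBu.
Stage 2: -2 dBu is 17.4 dB over -19.4 dBu; at 12:1 that becomes 1.45 dB over, giving -17.95 dBu; +8 dB make-up → -9.95 dBu.
Stage 3: -9.95 dBu is 6.05 dB over -16 dBu; at 2:1 that becomes 3.025 dB over, giving -12.975 dBu; +8 dB make-up → -4.975 dBu.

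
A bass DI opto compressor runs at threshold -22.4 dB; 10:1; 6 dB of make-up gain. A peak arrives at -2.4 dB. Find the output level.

-14.4 dB

-2.4 dB sits 20 dB over threshold.
10:1 compression reduces that to 20/10 = 2 dB over.
So the level is -22.4 + 2 = -20.4 dB; make-up adds 6 dB, giving -14.4 dB.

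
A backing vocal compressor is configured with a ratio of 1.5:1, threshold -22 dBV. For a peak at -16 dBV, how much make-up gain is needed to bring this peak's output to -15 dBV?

Without make-up, output = threshold + overshoot/1.5 = -22 + 4 = -18 dBV.
Gap to target: 3 dB.

3 dB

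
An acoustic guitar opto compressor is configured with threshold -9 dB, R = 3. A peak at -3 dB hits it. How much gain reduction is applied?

4 dB

The signal is 6 dB above threshold.
After 3:1 compression the overshoot becomes 6/3 = 2 dB.
GR = overshoot in − overshoot out = 6 − 2 = 4 dB.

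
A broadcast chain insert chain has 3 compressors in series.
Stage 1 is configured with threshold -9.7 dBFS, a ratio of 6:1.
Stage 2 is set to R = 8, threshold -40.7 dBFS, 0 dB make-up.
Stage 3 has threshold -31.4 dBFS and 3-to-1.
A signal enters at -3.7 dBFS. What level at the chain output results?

Stage 1: -3.7 dBFS is 6 dB over -9.7 dBFS; at 6:1 that becomes 1 dB over, giving -8.7 dBFS.
Stage 2: 32 dB above -40.7 dBFS, reduced 8:1 to 4 dB above → -36.7 dBFS.
Stage 3: below threshold (-36.7 ≤ -31.4); passes unchanged; output -36.7 dBFS.

-36.7 dBFS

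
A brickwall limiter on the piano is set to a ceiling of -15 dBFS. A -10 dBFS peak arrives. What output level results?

At ∞:1, everything above -15 dBFS is held at the ceiling.

-15 dBFS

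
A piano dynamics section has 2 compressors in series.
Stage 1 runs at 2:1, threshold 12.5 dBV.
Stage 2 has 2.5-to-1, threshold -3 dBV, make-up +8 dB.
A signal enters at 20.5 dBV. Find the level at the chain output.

12.8 dBV

Stage 1: 20.5 dBV is 8 dB over 12.5 dBV; at 2:1 that becomes 4 dB over, giving 16.5 dBV.
Stage 2: overshoot 19.5 dB → 19.5/2.5 = 7.8 dB → 4.8 dBV; +8 dB make-up → 12.8 dBV.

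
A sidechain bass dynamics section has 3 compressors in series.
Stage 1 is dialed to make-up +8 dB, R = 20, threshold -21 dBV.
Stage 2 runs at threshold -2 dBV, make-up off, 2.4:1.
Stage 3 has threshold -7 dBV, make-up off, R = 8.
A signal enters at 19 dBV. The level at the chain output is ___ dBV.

Stage 1: 19 dBV is 40 dB over -21 dBV; at 20:1 that becomes 2 dB over, giving -19 dBV; +8 dB make-up → -11 dBV.
Stage 2: -11 dBV ≤ -2 dBV, so stage 2 doesn't engage; output -11 dBV.
Stage 3: -11 dBV is at or below the -7 dBV threshold — no compression; output -11 dBV.

-11 dBV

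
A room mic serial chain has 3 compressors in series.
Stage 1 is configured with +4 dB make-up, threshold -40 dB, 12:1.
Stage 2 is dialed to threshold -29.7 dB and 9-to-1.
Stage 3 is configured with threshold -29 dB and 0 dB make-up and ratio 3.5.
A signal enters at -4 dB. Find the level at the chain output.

Stage 1: overshoot 36 dB → 36/12 = 3 dB → -37 dB; +4 dB make-up → -33 dB.
Stage 2: -33 dB is at or below the -29.7 dB threshold — no compression; output -33 dB.
Stage 3: -33 dB is at or below the -29 dB threshold — no compression; output -33 dB.

-33 dB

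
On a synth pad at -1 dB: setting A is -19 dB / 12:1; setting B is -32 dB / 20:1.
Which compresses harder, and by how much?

B, by 12.95 dB

A: overshoot 18 dB → output overshoot 1.5 dB → GR 16.5 dB.
B: overshoot 31 dB → output overshoot 1.55 dB → GR 29.45 dB.
B reduces 12.95 dB more.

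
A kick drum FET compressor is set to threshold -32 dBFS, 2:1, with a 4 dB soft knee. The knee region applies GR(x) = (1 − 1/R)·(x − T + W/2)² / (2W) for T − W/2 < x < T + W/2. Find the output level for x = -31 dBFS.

-31.5625 dBFS

x − T + W/2 = -31 − (-32) + 2 = 3.
GR = (1 − 1/2) × 3² / 8 = 0.5 × 9 / 8 = 0.5625 dB.
Output = -31 − 0.5625 = -31.5625 dBFS.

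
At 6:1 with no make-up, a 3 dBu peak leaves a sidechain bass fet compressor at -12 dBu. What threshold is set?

-15 dBu

Gain reduction = 3 − (-12) = 15 dB; output overshoot = GR / (R − 1) = 15 / 5 = 3 dB.
Threshold = output − output overshoot = -12 − 3 = -15 dBu.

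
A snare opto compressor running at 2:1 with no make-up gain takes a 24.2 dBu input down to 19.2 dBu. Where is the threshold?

14.2 dBu

Let T be the threshold. Output overshoot = (input overshoot)/R, so 19.2 − T = (24.2 − T)/2.
2·(19.2 − T) = 24.2 − T → 1·T = 38.4 − 24.2 = 14.2.
T = 14.2/1 = 14.2 dBu.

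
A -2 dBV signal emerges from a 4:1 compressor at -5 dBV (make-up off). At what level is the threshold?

Gain reduction = -2 − (-5) = 3 dB; output overshoot = GR / (R − 1) = 3 / 3 = 1 dB.
Threshold = output − output overshoot = -5 − 1 = -6 dBV.

-6 dBV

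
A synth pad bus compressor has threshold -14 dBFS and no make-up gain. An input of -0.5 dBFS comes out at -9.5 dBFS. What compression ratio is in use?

3:1

Input overshoot = -0.5 − (-14) = 13.5 dB; output overshoot = -9.5 − (-14) = 4.5 dB.
Ratio = 13.5 / 4.5 = 3.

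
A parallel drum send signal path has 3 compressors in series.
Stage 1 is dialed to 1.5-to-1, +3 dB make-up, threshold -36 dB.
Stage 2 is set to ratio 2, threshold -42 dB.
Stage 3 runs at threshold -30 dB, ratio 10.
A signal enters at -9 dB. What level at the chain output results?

-29.85 dB

Stage 1: -9 dB is 27 dB over -36 dB; at 1.5:1 that becomes 18 dB over, giving -18 dB; +3 dB make-up → -15 dB.
Stage 2: -15 dB is 27 dB over -42 dB; at 2:1 that becomes 13.5 dB over, giving -28.5 dB.
Stage 3: 1.5 dB above -30 dB, reduced 10:1 to 0.15 dB above → -29.85 dB.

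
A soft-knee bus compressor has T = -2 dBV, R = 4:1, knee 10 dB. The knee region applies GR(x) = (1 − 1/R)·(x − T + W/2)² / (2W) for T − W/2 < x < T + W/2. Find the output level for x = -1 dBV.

-2.35 dBV

x − T + W/2 = -1 − (-2) + 5 = 6.
GR = (1 − 1/4) × 6² / 20 = 0.75 × 36 / 20 = 1.35 dB.
Output = -1 − 1.35 = -2.35 dBV.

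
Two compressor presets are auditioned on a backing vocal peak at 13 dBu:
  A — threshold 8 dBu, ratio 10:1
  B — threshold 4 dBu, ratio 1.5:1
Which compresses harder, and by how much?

A: overshoot 5 dB → output overshoot 0.5 dB → GR 4.5 dB.
B: overshoot 9 dB → output overshoot 6 dB → GR 3 dB.
A reduces 1.5 dB more.

A, by 1.5 dB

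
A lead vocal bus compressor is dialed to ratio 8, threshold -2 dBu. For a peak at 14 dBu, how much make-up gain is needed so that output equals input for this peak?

14 dB

The peak compresses to -2 + 16/8 = 0 dBu.
To reach 14 dBu requires 14 − 0 = 14 dB of make-up.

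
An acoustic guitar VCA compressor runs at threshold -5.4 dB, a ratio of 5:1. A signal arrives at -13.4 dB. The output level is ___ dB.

-13.4 dB

-13.4 dB is 8 dB below the -5.4 dB threshold, so no gain reduction is applied.
Output = input = -13.4 dB.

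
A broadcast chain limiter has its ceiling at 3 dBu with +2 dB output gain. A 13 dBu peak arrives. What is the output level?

5 dBu

The limiter clamps the peak to its 3 dBu ceiling.
Output gain then adds 2 dB: 3 + 2 = 5 dBu.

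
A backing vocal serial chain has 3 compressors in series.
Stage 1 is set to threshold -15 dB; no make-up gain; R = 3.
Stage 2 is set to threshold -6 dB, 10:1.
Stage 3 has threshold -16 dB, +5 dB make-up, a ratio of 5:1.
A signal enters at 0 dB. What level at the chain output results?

Stage 1: overshoot 15 dB → 15/3 = 5 dB → -10 dB.
Stage 2: -10 dB is at or below the -6 dB threshold — no compression; output -10 dB.
Stage 3: -10 dB is 6 dB over -16 dB; at 5:1 that becomes 1.2 dB over, giving -14.8 dB; +5 dB make-up → -9.8 dB.

-9.8 dB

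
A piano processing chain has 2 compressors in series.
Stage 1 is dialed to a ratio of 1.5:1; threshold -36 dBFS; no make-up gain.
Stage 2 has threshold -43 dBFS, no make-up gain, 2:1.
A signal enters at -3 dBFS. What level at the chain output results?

Stage 1: 33 dB above -36 dBFS, reduced 1.5:1 to 22 dB above → -14 dBFS.
Stage 2: 29 dB above -43 dBFS, reduced 2:1 to 14.5 dB above → -28.5 dBFS.

-28.5 dBFS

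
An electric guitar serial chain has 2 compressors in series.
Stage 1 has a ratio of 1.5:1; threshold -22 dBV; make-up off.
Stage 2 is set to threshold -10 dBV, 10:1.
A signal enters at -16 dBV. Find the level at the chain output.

Stage 1: overshoot 6 dB → 6/1.5 = 4 dB → -18 dBV.
Stage 2: below threshold (-18 ≤ -10); passes unchanged; output -18 dBV.

-18 dBV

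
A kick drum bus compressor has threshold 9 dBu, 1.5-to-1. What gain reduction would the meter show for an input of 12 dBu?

The signal is 3 dB above threshold.
After 1.5:1 compression the overshoot becomes 3/1.5 = 2 dB.
GR = overshoot in − overshoot out = 3 − 2 = 1 dB.

1 dB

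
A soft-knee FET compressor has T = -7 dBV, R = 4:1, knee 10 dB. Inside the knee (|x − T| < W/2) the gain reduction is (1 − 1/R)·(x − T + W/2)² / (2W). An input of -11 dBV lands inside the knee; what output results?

x − T + W/2 = -11 − (-7) + 5 = 1.
GR = (1 − 1/4) × 1² / 20 = 0.75 × 1 / 20 = 0.0375 dB.
Output = -11 − 0.0375 = -11.0375 dBV.

-11.0375 dBV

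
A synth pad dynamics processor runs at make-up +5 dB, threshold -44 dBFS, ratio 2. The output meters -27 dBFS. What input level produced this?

-20 dBFS

Remove make-up: -27 − 5 = -32 dBFS.
Post-compression overshoot = -32 − (-44) = 12 dB.
Before 2:1 compression the overshoot was 12 × 2 = 24 dB, so input = -44 + 24 = -20 dBFS.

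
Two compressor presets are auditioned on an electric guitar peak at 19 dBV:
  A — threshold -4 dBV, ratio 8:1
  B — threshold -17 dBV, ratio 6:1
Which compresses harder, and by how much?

A: GR = 23 − 23/8 = 20.125 dB.
B: GR = 36 − 36/6 = 30 dB.
B reduces 9.875 dB more.

B, by 9.875 dB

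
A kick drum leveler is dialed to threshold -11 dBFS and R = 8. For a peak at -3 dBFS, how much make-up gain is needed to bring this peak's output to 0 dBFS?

Overshoot 8 dB → 8/8 = 1 dB after compression, so the compressed level is -11 + 1 = -10 dBFS.
Make-up = target − compressed = 0 − (-10) = 10 dB.

10 dB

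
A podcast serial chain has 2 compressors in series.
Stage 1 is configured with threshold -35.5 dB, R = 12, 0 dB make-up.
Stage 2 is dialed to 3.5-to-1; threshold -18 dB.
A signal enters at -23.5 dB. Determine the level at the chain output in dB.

-34.5 dB

Stage 1: 12 dB above -35.5 dB, reduced 12:1 to 1 dB above → -34.5 dB.
Stage 2: below threshold (-34.5 ≤ -18); passes unchanged; output -34.5 dB.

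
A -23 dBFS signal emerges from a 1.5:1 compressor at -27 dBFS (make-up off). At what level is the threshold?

-35 dBFS

Let T be the threshold. Output overshoot = (input overshoot)/R, so -27 − T = (-23 − T)/1.5.
1.5·(-27 − T) = -23 − T → 0.5·T = -40.5 − (-23) = -17.5.
T = -17.5/0.5 = -35 dBFS.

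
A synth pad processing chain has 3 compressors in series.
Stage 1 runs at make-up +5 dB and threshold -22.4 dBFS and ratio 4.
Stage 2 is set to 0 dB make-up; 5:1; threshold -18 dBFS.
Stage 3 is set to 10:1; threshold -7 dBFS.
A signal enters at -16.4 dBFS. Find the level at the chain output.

-17.58 dBFS

Stage 1: overshoot 6 dB → 6/4 = 1.5 dB → -20.9 dBFS; +5 dB make-up → -15.9 dBFS.
Stage 2: -15.9 dBFS is 2.1 dB over -18 dBFS; at 5:1 that becomes 0.42 dB over, giving -17.58 dBFS.
Stage 3: below threshold (-17.58 ≤ -7); passes unchanged; output -17.58 dBFS.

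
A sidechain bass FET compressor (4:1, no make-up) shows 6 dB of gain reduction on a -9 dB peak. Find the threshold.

-17 dB

Gain reduction = -9 − (-15) = 6 dB; output overshoot = GR / (R − 1) = 6 / 3 = 2 dB.
Threshold = output − output overshoot = -15 − 2 = -17 dB.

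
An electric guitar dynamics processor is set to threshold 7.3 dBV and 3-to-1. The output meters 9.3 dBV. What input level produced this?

The compressed level sits 9.3 − 7.3 = 2 dB over threshold.
Before 3:1 compression the overshoot was 2 × 3 = 6 dB, so input = 7.3 + 6 = 13.3 dBV.

13.3 dBV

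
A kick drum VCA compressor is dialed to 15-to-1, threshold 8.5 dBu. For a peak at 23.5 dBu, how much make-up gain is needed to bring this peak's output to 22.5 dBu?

13 dB

The peak compresses to 8.5 + 15/15 = 9.5 dBu.
To reach 22.5 dBu requires 22.5 − 9.5 = 13 dB of make-up.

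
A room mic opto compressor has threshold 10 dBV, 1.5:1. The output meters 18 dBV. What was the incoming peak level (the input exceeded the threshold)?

Post-compression overshoot = 18 − 10 = 8 dB.
Undo the ratio: input overshoot = 8 × 1.5 = 12 dB, giving input = 22 dBV.

22 dBV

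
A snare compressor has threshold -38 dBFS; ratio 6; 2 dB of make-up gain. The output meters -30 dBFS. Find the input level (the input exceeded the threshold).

-2 dBFS

Before make-up, the level was -30 − 2 = -32 dBFS.
Post-compression overshoot = -32 − (-38) = 6 dB.
Undo the ratio: input overshoot = 6 × 6 = 36 dB, giving input = -2 dBFS.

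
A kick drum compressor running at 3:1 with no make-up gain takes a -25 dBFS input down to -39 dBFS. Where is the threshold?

Input is 21 dB above T (since output overshoot × R = input overshoot: (-39 − T)·3 = -25 − T gives T = -46 dBFS).
Check: -46 + (-25 − (-46))/3 = -46 + 7 = -39 dBFS. ✓

-46 dBFS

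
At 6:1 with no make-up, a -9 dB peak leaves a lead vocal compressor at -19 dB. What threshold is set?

Gain reduction = -9 − (-19) = 10 dB; output overshoot = GR / (R − 1) = 10 / 5 = 2 dB.
Threshold = output − output overshoot = -19 − 2 = -21 dB.

-21 dB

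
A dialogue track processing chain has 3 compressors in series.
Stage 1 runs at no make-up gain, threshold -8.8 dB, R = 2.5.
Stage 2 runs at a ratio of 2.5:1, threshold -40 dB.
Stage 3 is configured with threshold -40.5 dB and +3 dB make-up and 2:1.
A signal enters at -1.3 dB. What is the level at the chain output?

-30.41 dB

Stage 1: 7.5 dB above -8.8 dB, reduced 2.5:1 to 3 dB above → -5.8 dB.
Stage 2: 34.2 dB above -40 dB, reduced 2.5:1 to 13.68 dB above → -26.32 dB.
Stage 3: overshoot 14.18 dB → 14.18/2 = 7.09 dB → -33.41 dB; +3 dB make-up → -30.41 dB.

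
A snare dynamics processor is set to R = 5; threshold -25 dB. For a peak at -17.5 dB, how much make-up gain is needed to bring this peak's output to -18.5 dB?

5 dB

The peak compresses to -25 + 7.5/5 = -23.5 dB.
To reach -18.5 dB requires -18.5 − (-23.5) = 5 dB of make-up.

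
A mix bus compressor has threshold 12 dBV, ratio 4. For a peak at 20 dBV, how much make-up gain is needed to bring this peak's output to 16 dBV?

2 dB

The peak compresses to 12 + 8/4 = 14 dBV.
To reach 16 dBV requires 16 − 14 = 2 dB of make-up.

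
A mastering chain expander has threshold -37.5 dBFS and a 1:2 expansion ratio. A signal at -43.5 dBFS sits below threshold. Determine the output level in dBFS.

-49.5 dBFS

The input is 6 dB below the -37.5 dBFS threshold.
A 1:2 expander multiplies undershoot by 2: 6 × 2 = 12 dB below threshold.
Output = -37.5 − 12 = -49.5 dBFS.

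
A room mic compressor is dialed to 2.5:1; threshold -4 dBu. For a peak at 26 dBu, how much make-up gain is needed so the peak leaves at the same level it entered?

Without make-up, output = threshold + overshoot/2.5 = -4 + 12 = 8 dBu.
Gap to target: 18 dB.

18 dB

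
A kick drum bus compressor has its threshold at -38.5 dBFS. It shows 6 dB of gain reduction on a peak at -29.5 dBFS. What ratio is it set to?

3:1

Input overshoot = -29.5 − (-38.5) = 9 dB.
Output overshoot = 9 − 6 = 3 dB.
Ratio = input overshoot / output overshoot = 9 / 3 = 3.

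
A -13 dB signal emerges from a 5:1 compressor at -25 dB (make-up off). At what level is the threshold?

-28 dB

Let T be the threshold. Output overshoot = (input overshoot)/R, so -25 − T = (-13 − T)/5.
5·(-25 − T) = -13 − T → 4·T = -125 − (-13) = -112.
T = -112/4 = -28 dB.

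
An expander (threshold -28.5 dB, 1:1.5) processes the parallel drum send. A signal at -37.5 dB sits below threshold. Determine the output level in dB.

-42 dB

Undershoot = (-28.5) − (-37.5) = 9 dB.
At 1:1.5, that expands to 13.5 dB under threshold.
Output = -28.5 − 13.5 = -42 dB.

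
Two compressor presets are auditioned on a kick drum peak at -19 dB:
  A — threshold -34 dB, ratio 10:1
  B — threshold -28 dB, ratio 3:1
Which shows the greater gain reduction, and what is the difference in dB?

A: overshoot 15 dB → output overshoot 1.5 dB → GR 13.5 dB.
B: overshoot 9 dB → output overshoot 3 dB → GR 6 dB.
Difference: 7.5 dB in favour of A.

A, by 7.5 dB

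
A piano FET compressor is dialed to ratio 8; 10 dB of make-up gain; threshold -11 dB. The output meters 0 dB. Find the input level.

Stripping the +10 dB make-up gives -10 dB at the gain stage.
That's 1 dB above the -11 dB threshold.
Before 8:1 compression the overshoot was 1 × 8 = 8 dB, so input = -11 + 8 = -3 dB.

-3 dB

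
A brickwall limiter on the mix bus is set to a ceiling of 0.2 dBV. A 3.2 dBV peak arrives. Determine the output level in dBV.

A brickwall limiter is an ∞:1 compressor: any input above the ceiling is clamped to 0.2 dBV.

0.2 dBV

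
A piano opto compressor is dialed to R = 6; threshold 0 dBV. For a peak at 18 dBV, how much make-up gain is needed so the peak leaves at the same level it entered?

15 dB

Without make-up, output = threshold + overshoot/6 = 0 + 3 = 3 dBV.
Gap to target: 15 dB.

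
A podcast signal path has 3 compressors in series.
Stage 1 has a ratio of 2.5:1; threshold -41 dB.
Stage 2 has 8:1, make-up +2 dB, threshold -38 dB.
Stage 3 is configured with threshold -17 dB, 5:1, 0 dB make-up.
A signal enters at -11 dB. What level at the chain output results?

-34.875 dB

Stage 1: overshoot 30 dB → 30/2.5 = 12 dB → -29 dB.
Stage 2: -29 dB is 9 dB over -38 dB; at 8:1 that becomes 1.125 dB over, giving -36.875 dB; +2 dB make-up → -34.875 dB.
Stage 3: below threshold (-34.875 ≤ -17); passes unchanged; output -34.875 dB.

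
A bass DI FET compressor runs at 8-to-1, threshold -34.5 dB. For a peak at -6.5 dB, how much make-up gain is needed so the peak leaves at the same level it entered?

The peak compresses to -34.5 + 28/8 = -31 dB.
To reach -6.5 dB requires -6.5 − (-31) = 24.5 dB of make-up.

24.5 dB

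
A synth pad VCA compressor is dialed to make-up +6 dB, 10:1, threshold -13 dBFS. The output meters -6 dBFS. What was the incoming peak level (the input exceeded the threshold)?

-3 dBFS

Remove make-up: -6 − 6 = -12 dBFS.
That's 1 dB above the -13 dBFS threshold.
Input overshoot = R × output overshoot = 10 dB → input = -13 + 10 = -3 dBFS.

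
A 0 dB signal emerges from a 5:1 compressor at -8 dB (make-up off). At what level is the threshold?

Let T be the threshold. Output overshoot = (input overshoot)/R, so -8 − T = (0 − T)/5.
5·(-8 − T) = 0 − T → 4·T = -40 − 0 = -40.
T = -40/4 = -10 dB.

-10 dB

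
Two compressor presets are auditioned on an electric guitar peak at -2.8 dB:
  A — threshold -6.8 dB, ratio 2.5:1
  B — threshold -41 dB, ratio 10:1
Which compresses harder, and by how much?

B, by 31.98 dB

A: 4 dB over, compressed to 1.6 dB over, so 2.4 dB of GR.
B: 38.2 dB over, compressed to 3.82 dB over, so 34.38 dB of GR.
B applies 31.98 dB more gain reduction.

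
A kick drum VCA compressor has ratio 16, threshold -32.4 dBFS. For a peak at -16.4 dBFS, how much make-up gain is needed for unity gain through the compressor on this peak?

The peak compresses to -32.4 + 16/16 = -31.4 dBFS.
To reach -16.4 dBFS requires -16.4 − (-31.4) = 15 dB of make-up.

15 dB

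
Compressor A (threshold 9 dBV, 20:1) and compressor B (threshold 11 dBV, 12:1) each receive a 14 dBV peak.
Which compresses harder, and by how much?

A, by 2 dB

A: GR = 5 − 5/20 = 4.75 dB.
B: GR = 3 − 3/12 = 2.75 dB.
Difference: 2 dB in favour of A.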